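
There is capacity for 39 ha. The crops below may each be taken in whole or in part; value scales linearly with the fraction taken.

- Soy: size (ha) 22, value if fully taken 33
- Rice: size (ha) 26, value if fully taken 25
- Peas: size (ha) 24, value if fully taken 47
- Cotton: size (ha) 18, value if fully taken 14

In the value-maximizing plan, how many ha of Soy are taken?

Sort by value density: Peas 47/24≈1.96, Soy 33/22≈1.5, Rice 25/26≈0.962, Cotton 14/18≈0.778.
All 24 ha of Peas fit (value 47) — 15 remain.
Fill the last 15 ha with part of Soy: 15/22 of it earns 22.5.

15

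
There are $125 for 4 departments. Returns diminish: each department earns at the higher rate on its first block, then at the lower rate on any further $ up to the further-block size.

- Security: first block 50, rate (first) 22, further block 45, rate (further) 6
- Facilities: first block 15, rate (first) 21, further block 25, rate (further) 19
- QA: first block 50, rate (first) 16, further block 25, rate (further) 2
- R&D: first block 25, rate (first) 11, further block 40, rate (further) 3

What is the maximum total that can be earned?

Order all 8 blocks by rate: Security/first 22 > Facilities/first 21 > Facilities/second 19 > QA/first 16 > R&D/first 11 > Security/second 6 > R&D/second 3 > QA/second 2.
Security first at 22: fill all 50 — 75 left.
Fill Facilities first block (15 at 21) — 60 left.
Facilities second at 19: fill all 25 — 35 left.
QA/first: +35 of 50 at 16; pool empty.
Total = 22×50 + 21×15 + 19×25 + 16×35 = 2450.

2450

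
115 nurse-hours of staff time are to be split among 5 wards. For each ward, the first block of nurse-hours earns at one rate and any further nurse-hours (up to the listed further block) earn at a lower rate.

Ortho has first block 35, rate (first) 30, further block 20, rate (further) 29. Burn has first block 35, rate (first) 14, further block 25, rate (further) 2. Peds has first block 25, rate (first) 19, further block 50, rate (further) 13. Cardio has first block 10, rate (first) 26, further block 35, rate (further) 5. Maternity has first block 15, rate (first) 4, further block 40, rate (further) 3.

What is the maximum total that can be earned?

2715

Treat each block as its own option and order by rate: Ortho/T1 30 > Ortho/T2 29 > Cardio/T1 26 > Peds/T1 19 > Burn/T1 14 > Peds/T2 13 > Cardio/T2 5 > Maternity/T1 4 > Maternity/T2 3 > Burn/T2 2.
Fill Ortho T1 block (35 at 30) → 80 left.
Fill Ortho T2 block (20 at 29) → 60 left.
Cardio T1 at 26: fill all 10 → 50 left.
Peds/T1 (19): +25 → 25 left.
Burn T1 at 14: only 25 left, fill 25.
Total = 30×35 + 29×20 + 26×10 + 19×25 + 14×25 = 2715.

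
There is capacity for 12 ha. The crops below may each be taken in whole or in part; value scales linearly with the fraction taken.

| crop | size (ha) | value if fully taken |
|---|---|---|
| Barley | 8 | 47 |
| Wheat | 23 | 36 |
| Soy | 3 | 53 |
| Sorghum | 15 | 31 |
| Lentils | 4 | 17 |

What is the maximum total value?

104.25

Sort by value density: Soy 53/3≈17.7, Barley 47/8≈5.88, Lentils 17/4≈4.25, Sorghum 31/15≈2.07, Wheat 36/23≈1.57.
Soy: take in full, 3 ha for value 53 ; 9 left.
Take all of Barley (8 ha, value 47) ; 1 ha left.
Only 1 ha remain; take 1/4 of Lentils for value 17×1/4 = 4.25.
Total value = 104.25.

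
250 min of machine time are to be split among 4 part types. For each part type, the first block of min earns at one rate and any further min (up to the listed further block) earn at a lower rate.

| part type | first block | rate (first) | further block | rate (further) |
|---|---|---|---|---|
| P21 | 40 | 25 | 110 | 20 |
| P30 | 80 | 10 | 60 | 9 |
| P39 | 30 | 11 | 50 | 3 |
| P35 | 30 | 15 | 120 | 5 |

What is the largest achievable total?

Rank every tier by rate: P21/T1 25 > P21/T2 20 > P35/T1 15 > P39/T1 11 > P30/T1 10 > P30/T2 9 > P35/T2 5 > P39/T2 3.
Fill P21 T1 block (40 at 25) ; 210 left.
Fill P21 T2 block (110 at 20) ; 100 left.
P35/T1 (15): +30 ; 70 left.
Fill P39 T1 block (30 at 11) ; 40 left.
P30/T1: +40 of 80 at 10; pool empty.
Total = 25×40 + 20×110 + 15×30 + 11×30 + 10×40 = 4380.

4380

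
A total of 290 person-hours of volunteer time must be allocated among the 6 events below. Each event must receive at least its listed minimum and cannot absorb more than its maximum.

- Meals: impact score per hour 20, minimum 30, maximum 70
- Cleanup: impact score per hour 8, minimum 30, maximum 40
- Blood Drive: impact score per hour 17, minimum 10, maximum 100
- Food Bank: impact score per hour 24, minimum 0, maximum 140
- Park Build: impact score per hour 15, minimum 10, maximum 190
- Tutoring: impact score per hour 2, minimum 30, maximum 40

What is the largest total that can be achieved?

Meeting every minimum uses 30+30+10+0+10+30 = 110 person-hours, leaving 180.
Rank by impact score per hour: Food Bank 24 > Meals 20 > Blood Drive 17 > Park Build 15 > Cleanup 8 > Tutoring 2.
Food Bank takes 140 more to reach its cap of 140 — 40 left.
Give Meals 40 more to hit its cap of 70 — 0 left.
Total = 20×70 + 8×30 + 17×10 + 24×140 + 15×10 + 2×30 = 5380.

5380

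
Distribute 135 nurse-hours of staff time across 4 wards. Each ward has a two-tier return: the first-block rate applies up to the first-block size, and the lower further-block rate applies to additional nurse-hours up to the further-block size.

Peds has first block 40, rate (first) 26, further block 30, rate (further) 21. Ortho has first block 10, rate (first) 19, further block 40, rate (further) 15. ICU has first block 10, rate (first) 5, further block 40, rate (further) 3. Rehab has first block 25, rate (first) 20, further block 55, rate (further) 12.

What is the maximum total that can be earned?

2810

Order all 8 blocks by rate: Peds/T1 26 > Peds/T2 21 > Rehab/T1 20 > Ortho/T1 19 > Ortho/T2 15 > Rehab/T2 12 > ICU/T1 5 > ICU/T2 3.
Peds/T1 (26): +40 → 95 left.
Fill Peds T2 block (30 at 21) → 65 left.
Rehab T1 at 20: fill all 25 → 40 left.
Ortho T1 at 19: fill all 10 → 30 left.
30 remain; put them into Ortho T2 at 15.
Total = 26×40 + 21×30 + 20×25 + 19×10 + 15×30 = 2810.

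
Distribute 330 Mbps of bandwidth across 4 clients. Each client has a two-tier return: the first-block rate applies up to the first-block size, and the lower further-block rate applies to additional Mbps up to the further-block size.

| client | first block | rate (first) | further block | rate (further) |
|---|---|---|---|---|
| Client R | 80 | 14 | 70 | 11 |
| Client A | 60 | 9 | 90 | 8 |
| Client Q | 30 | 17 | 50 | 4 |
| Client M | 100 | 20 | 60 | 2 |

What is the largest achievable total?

Order all 8 blocks by rate: Client M/tier1 20 > Client Q/tier1 17 > Client R/tier1 14 > Client R/tier2 11 > Client A/tier1 9 > Client A/tier2 8 > Client Q/tier2 4 > Client M/tier2 2.
Fill Client M tier1 block (100 at 20) ; 230 left.
Client Q/tier1 (17): +30 ; 200 left.
Client R tier1 at 14: fill all 80 ; 120 left.
Client R/tier2 (11): +70 ; 50 left.
50 remain; put them into Client A tier1 at 9.
Total = 20×100 + 17×30 + 14×80 + 11×70 + 9×50 = 4850.

4850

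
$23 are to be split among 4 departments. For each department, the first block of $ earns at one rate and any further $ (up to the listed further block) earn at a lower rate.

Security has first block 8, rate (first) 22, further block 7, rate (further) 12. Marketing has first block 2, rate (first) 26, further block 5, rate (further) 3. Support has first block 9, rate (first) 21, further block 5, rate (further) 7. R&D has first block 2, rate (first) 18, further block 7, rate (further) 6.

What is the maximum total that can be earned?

Rank every tier by rate: Marketing/tier1 26 > Security/tier1 22 > Support/tier1 21 > R&D/tier1 18 > Security/tier2 12 > Support/tier2 7 > R&D/tier2 6 > Marketing/tier2 3.
Marketing/tier1 (26): +2 — 21 left.
Security/tier1 (22): +8 — 13 left.
Fill Support tier1 block (9 at 21) — 4 left.
R&D/tier1 (18): +2 — 2 left.
Security/tier2: +2 of 7 at 12; pool empty.
Total = 26×2 + 22×8 + 21×9 + 18×2 + 12×2 = 477.

477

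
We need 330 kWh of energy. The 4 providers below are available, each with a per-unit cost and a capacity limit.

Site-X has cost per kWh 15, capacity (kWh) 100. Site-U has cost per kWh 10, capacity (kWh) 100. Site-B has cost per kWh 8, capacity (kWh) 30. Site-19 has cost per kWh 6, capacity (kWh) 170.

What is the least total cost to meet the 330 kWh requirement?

2710

Fill from the cheapest provider first.
Take 170 from Site-19 at 6 — need 160 more.
Take 30 from Site-B at 8 — need 130 more.
Site-U (10): use full 100 — 30 kWh to go.
Site-X at 15: take 30 of its 100 — requirement met.
Cost = 170×6 + 30×8 + 100×10 + 30×15 = 2710.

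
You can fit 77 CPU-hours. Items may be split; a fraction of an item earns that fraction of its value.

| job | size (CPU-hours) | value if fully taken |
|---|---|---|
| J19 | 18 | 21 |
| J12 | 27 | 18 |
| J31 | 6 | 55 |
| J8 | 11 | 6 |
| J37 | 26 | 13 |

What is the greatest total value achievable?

Rank by value-to-size ratio: J31 55/6≈9.17, J19 21/18≈1.17, J12 18/27≈0.667, J8 6/11≈0.545, J37 13/26≈0.5.
J31: take in full, 6 CPU-hours for value 55 → 71 left.
All 18 CPU-hours of J19 fit (value 21) → 53 remain.
All 27 CPU-hours of J12 fit (value 18) → 26 remain.
Take all of J8 (11 CPU-hours, value 6) → 15 CPU-hours left.
15 CPU-hours left: a 15/26 share of J37 gives 13×15/26 = 7.5.
Total value = 107.5.

107.5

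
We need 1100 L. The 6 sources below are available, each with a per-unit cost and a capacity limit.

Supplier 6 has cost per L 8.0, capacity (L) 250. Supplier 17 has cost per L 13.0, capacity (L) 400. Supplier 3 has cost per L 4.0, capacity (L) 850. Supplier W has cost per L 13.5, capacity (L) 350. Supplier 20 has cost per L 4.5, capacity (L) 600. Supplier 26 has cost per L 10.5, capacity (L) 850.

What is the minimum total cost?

Fill from the cheapest source first.
Supplier 3 at 4.0: take all 850 L → 250 still needed.
Supplier 20 (4.5): take the remaining 250 → done.
Supplier 6, Supplier 26, Supplier 17, Supplier W: unused.
Cost = 850×4.0 + 250×4.5 = 4525.

4525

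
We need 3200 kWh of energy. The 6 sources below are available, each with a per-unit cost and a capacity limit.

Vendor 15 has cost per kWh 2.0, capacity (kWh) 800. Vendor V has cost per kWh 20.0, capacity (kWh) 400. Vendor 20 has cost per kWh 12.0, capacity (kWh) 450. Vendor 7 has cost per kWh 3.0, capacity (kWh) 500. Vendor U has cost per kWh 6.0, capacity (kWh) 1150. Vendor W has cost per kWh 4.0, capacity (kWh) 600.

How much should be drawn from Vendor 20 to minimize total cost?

150

Cheapest first:
Take 800 from Vendor 15 at 2.0 — need 2400 more.
Vendor 7 (3.0): use full 500 — 1900 kWh to go.
Vendor W at 4.0: take all 600 kWh — 1300 still needed.
Vendor U (6.0): use full 1150 — 150 kWh to go.
Take 150 from Vendor 20 at 12.0 to finish.
Vendor V: unused.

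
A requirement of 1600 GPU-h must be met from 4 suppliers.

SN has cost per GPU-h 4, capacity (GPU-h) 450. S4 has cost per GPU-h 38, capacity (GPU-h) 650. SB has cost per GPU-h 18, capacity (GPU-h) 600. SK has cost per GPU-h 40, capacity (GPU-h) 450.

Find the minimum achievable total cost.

Use suppliers in increasing cost order.
SN at 4: take all 450 GPU-h → 1150 still needed.
SB at 18: take all 600 GPU-h → 550 still needed.
S4 (38): take the remaining 550 → done.
SK: unused.
Cost = 450×4 + 600×18 + 550×38 = 33500.

33500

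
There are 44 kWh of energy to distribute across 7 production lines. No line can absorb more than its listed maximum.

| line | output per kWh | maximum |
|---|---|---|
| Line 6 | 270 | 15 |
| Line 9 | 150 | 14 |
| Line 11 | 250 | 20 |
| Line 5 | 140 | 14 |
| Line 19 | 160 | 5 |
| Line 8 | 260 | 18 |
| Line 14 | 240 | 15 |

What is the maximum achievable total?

Highest output per kWh first: Line 6 270 > Line 8 260 > Line 11 250 > Line 14 240 > Line 19 160 > Line 9 150 > Line 5 140.
Line 6: +15 to 15 (cap) — 29 left.
Line 8: +18 to 18 (cap) — 11 left.
Only 11 left; Line 11 takes them to reach 11.
Total = 270×15 + 250×11 + 260×18 = 11480.

11480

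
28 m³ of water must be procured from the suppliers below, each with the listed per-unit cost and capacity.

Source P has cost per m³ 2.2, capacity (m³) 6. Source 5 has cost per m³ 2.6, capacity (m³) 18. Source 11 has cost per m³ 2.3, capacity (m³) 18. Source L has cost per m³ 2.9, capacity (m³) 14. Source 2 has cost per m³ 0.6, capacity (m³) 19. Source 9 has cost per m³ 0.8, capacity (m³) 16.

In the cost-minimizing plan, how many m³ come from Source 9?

9

Fill from the cheapest supplier first.
Take 19 from Source 2 at 0.6 → need 9 more.
Source 9 (0.8): take the remaining 9 → done.
Source P, Source 11, Source 5, Source L: unused.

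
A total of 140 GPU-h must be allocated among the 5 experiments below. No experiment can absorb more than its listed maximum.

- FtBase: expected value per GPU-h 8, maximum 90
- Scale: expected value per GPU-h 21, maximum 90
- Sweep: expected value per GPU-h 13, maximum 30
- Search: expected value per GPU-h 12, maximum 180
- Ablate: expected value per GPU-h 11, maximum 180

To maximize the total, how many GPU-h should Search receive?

20

Order the experiments by expected value per GPU-h: Scale 21 > Sweep 13 > Search 12 > Ablate 11 > FtBase 8.
Scale takes 90 to reach its cap of 90 → 50 left.
Give Sweep 30 to hit its cap of 30 → 20 left.
Search: +20 (room for 180) → 20. Pool exhausted.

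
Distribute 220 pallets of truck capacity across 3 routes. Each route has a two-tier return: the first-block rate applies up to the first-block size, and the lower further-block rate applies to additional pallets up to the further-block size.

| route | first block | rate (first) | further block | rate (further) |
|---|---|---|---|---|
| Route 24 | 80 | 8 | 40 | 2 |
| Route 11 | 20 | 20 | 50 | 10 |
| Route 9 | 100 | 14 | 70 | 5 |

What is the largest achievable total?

2700

Order all 6 blocks by rate: Route 11/first 20 > Route 9/first 14 > Route 11/second 10 > Route 24/first 8 > Route 9/second 5 > Route 24/second 2.
Route 11/first (20): +20 — 200 left.
Fill Route 9 first block (100 at 14) — 100 left.
Route 11 second at 10: fill all 50 — 50 left.
Route 24 first at 8: only 50 left, fill 50.
Total = 20×20 + 14×100 + 10×50 + 8×50 = 2700.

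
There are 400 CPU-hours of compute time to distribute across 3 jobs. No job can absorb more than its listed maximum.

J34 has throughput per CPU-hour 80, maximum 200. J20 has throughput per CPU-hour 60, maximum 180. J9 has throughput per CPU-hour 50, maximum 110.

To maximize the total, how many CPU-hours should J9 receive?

20

Rank by throughput per CPU-hour: J34 80 > J20 60 > J9 50.
J34 takes 200 to reach its cap of 200 ; 200 left.
Give J20 180 to hit its cap of 180 ; 20 left.
Only 20 left; J9 takes them to reach 20.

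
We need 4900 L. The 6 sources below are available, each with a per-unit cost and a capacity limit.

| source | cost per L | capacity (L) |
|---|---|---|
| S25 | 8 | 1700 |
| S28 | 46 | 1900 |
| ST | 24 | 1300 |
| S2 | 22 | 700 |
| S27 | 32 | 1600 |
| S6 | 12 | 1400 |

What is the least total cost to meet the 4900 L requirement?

72200

Use sources in increasing cost order.
S25 (8): use full 1700 ; 3200 L to go.
S6 at 12: take all 1400 L ; 1800 still needed.
S2 at 22: take all 700 L ; 1100 still needed.
Take 1100 from ST at 24 to finish.
S27, S28: unused.
Cost = 1700×8 + 1400×12 + 700×22 + 1100×24 = 72200.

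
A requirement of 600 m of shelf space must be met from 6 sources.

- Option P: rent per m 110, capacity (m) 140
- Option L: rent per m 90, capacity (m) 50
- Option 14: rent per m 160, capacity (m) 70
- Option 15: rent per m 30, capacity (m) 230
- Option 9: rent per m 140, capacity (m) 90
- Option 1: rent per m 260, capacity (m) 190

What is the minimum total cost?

55800

Cheapest first:
Take 230 from Option 15 at 30 → need 370 more.
Take 50 from Option L at 90 → need 320 more.
Option P (110): use full 140 → 180 m to go.
Take 90 from Option 9 at 140 → need 90 more.
Take 70 from Option 14 at 160 → need 20 more.
Take 20 from Option 1 at 260 to finish.
Cost = 230×30 + 50×90 + 140×110 + 90×140 + 70×160 + 20×260 = 55800.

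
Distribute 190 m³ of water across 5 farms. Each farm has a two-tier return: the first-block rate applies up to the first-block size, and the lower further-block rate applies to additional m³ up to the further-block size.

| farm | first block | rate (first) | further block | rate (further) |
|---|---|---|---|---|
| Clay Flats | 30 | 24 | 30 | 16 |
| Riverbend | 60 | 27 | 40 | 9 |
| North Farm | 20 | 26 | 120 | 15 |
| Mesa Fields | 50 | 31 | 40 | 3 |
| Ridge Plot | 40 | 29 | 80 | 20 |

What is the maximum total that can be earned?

5330

Order all 10 blocks by rate: Mesa Fields/tier1 31 > Ridge Plot/tier1 29 > Riverbend/tier1 27 > North Farm/tier1 26 > Clay Flats/tier1 24 > Ridge Plot/tier2 20 > Clay Flats/tier2 16 > North Farm/tier2 15 > Riverbend/tier2 9 > Mesa Fields/tier2 3.
Fill Mesa Fields tier1 block (50 at 31) ; 140 left.
Fill Ridge Plot tier1 block (40 at 29) ; 100 left.
Riverbend tier1 at 27: fill all 60 ; 40 left.
North Farm/tier1 (26): +20 ; 20 left.
Clay Flats tier1 at 24: only 20 left, fill 20.
Total = 31×50 + 29×40 + 27×60 + 26×20 + 24×20 = 5330.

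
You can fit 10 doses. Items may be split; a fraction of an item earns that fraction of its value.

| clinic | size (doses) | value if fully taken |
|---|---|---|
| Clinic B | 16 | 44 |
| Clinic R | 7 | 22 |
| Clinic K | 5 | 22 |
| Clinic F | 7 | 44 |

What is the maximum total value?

Sort by value density: Clinic F 44/7≈6.29, Clinic K 22/5≈4.4, Clinic R 22/7≈3.14, Clinic B 44/16≈2.75.
Clinic F: take in full, 7 doses for value 44 — 3 left.
3 doses left: a 3/5 share of Clinic K gives 22×3/5 = 13.2.
Total value = 57.2.

57.2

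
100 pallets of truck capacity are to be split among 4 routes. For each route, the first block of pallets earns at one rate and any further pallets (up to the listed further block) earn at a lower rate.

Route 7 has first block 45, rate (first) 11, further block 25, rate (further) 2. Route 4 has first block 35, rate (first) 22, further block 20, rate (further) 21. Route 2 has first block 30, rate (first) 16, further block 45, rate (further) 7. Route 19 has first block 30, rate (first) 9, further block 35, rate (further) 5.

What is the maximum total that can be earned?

1835

Rank every tier by rate: Route 4/tier1 22 > Route 4/tier2 21 > Route 2/tier1 16 > Route 7/tier1 11 > Route 19/tier1 9 > Route 2/tier2 7 > Route 19/tier2 5 > Route 7/tier2 2.
Route 4/tier1 (22): +35 → 65 left.
Route 4/tier2 (21): +20 → 45 left.
Route 2 tier1 at 16: fill all 30 → 15 left.
Route 7 tier1 at 11: only 15 left, fill 15.
Total = 22×35 + 21×20 + 16×30 + 11×15 = 1835.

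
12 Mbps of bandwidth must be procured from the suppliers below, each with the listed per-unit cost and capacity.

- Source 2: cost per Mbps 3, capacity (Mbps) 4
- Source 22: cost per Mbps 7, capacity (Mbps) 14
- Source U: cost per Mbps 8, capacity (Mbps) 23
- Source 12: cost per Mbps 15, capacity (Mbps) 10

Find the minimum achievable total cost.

68

Fill from the cheapest supplier first.
Source 2 (3): use full 4 ; 8 Mbps to go.
Source 22 (7): take the remaining 8 ; done.
Source U, Source 12: unused.
Cost = 4×3 + 8×7 = 68.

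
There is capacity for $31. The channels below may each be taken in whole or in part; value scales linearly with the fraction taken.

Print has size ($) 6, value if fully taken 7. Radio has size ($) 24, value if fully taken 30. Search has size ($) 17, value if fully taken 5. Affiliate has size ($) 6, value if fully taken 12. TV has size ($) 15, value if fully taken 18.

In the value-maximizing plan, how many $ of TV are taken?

Sort by value density: Affiliate 12/6≈2, Radio 30/24≈1.25, TV 18/15≈1.2, Print 7/6≈1.17, Search 5/17≈0.294.
Take all of Affiliate (6 $, value 12) → 25 $ left.
All 24 $ of Radio fit (value 30) → 1 remain.
Only 1 $ remain; take 1/15 of TV for value 18×1/15 = 1.2.

1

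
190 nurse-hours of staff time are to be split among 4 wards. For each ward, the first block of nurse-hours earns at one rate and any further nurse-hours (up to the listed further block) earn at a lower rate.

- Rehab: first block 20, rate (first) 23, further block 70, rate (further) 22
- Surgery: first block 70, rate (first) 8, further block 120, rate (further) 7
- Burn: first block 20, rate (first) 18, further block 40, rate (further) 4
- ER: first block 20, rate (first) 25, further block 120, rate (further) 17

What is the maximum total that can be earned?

Treat each block as its own option and order by rate: ER/T1 25 > Rehab/T1 23 > Rehab/T2 22 > Burn/T1 18 > ER/T2 17 > Surgery/T1 8 > Surgery/T2 7 > Burn/T2 4.
ER/T1 (25): +20 — 170 left.
Rehab T1 at 23: fill all 20 — 150 left.
Rehab/T2 (22): +70 — 80 left.
Burn/T1 (18): +20 — 60 left.
ER/T2: +60 of 120 at 17; pool empty.
Total = 25×20 + 23×20 + 22×70 + 18×20 + 17×60 = 3880.

3880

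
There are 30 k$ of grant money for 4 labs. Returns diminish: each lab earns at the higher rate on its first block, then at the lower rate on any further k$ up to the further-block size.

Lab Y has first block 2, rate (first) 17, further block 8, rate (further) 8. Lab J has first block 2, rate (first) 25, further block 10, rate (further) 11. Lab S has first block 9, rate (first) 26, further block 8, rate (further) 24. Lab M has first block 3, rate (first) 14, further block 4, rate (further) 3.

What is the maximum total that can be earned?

618

Treat each block as its own option and order by rate: Lab S/first 26 > Lab J/first 25 > Lab S/second 24 > Lab Y/first 17 > Lab M/first 14 > Lab J/second 11 > Lab Y/second 8 > Lab M/second 3.
Fill Lab S first block (9 at 26) → 21 left.
Lab J/first (25): +2 → 19 left.
Lab S/second (24): +8 → 11 left.
Lab Y first at 17: fill all 2 → 9 left.
Fill Lab M first block (3 at 14) → 6 left.
Lab J/second: +6 of 10 at 11; pool empty.
Total = 26×9 + 25×2 + 24×8 + 17×2 + 14×3 + 11×6 = 618.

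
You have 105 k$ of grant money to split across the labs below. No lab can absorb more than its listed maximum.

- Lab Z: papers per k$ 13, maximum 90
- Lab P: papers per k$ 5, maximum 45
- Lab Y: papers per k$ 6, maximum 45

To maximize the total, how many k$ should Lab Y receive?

Order the labs by papers per k$: Lab Z 13 > Lab Y 6 > Lab P 5.
Lab Z takes 90 to reach its cap of 90 — 15 left.
Lab Y: +15 (room for 45) → 15. Pool exhausted.

15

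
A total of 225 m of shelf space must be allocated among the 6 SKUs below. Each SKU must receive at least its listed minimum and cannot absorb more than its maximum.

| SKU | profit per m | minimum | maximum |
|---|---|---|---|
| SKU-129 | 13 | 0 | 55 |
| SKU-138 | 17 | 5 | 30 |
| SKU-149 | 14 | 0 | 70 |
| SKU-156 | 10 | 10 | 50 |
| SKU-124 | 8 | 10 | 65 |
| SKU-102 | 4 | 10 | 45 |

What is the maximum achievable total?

2825

Meeting every minimum uses 0+5+0+10+10+10 = 35 m, leaving 190.
Highest profit per m first: SKU-138 17 > SKU-149 14 > SKU-129 13 > SKU-156 10 > SKU-124 8 > SKU-102 4.
SKU-138: +25 to 30 (cap) — 165 left.
SKU-149: +70 to 70 (cap) — 95 left.
SKU-129 takes 55 more to reach its cap of 55 — 40 left.
SKU-156: +40 to 50 (cap) — 0 left.
Total = 13×55 + 17×30 + 14×70 + 10×50 + 8×10 + 4×10 = 2825.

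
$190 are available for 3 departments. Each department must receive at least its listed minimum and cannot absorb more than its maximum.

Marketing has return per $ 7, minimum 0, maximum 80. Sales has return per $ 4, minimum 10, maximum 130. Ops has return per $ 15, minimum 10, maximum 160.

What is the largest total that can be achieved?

2580

Meeting every minimum uses 0+10+10 = 20 $, leaving 170.
Order the departments by return per $: Ops 15 > Marketing 7 > Sales 4.
Ops takes 150 more to reach its cap of 160 — 20 left.
Marketing: +20 (room for 80) → 20. Pool exhausted.
Total = 7×20 + 4×10 + 15×160 = 2580.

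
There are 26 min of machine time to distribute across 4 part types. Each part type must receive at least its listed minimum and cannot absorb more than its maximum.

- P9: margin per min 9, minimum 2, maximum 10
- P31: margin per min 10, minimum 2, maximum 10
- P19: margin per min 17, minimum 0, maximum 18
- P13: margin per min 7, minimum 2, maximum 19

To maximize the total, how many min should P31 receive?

Meeting every minimum uses 2+2+0+2 = 6 min, leaving 20.
Rank by margin per min: P19 17 > P31 10 > P9 9 > P13 7.
P19 takes 18 more to reach its cap of 18 → 2 left.
P31 has room for 8 more but only 2 remain, so it gets 4.

4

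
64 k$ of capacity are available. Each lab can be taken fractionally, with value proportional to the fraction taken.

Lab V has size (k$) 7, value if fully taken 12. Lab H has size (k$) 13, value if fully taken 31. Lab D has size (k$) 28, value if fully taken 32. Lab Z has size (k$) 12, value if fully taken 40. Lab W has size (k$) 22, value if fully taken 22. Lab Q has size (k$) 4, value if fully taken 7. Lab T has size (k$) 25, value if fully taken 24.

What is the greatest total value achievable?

Rank by value-to-size ratio: Lab Z 40/12≈3.33, Lab H 31/13≈2.38, Lab Q 7/4≈1.75, Lab V 12/7≈1.71, Lab D 32/28≈1.14, Lab W 22/22≈1, Lab T 24/25≈0.96.
All 12 k$ of Lab Z fit (value 40) → 52 remain.
Lab H: take in full, 13 k$ for value 31 → 39 left.
Lab Q: take in full, 4 k$ for value 7 → 35 left.
All 7 k$ of Lab V fit (value 12) → 28 remain.
Lab D: take in full, 28 k$ for value 32 → 0 left.
Total value = 122.

122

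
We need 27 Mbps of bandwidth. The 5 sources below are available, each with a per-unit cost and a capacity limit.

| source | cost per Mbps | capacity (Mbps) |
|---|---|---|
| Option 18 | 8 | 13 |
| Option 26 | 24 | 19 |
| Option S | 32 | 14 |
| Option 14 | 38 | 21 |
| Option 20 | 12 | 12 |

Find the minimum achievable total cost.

296

Fill from the cheapest source first.
Option 18 (8): use full 13 ; 14 Mbps to go.
Option 20 (12): use full 12 ; 2 Mbps to go.
Take 2 from Option 26 at 24 to finish.
Option S, Option 14: unused.
Cost = 13×8 + 12×12 + 2×24 = 296.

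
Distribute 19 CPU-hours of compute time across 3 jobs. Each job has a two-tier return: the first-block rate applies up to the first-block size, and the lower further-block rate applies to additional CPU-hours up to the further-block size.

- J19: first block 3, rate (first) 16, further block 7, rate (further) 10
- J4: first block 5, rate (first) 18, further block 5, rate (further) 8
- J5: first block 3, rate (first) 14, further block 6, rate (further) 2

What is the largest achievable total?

258

Rank every tier by rate: J4/tier1 18 > J19/tier1 16 > J5/tier1 14 > J19/tier2 10 > J4/tier2 8 > J5/tier2 2.
J4/tier1 (18): +5 ; 14 left.
Fill J19 tier1 block (3 at 16) ; 11 left.
Fill J5 tier1 block (3 at 14) ; 8 left.
J19/tier2 (10): +7 ; 1 left.
J4 tier2 at 8: only 1 left, fill 1.
Total = 18×5 + 16×3 + 14×3 + 10×7 + 8×1 = 258.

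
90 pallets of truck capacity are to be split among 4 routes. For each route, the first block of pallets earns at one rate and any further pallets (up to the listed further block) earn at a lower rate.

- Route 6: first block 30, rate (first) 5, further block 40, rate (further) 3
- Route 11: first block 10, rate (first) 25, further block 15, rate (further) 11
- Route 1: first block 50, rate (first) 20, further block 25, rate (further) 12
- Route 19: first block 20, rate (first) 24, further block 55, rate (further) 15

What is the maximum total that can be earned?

1880

Treat each block as its own option and order by rate: Route 11/T1 25 > Route 19/T1 24 > Route 1/T1 20 > Route 19/T2 15 > Route 1/T2 12 > Route 11/T2 11 > Route 6/T1 5 > Route 6/T2 3.
Fill Route 11 T1 block (10 at 25) — 80 left.
Route 19/T1 (24): +20 — 60 left.
Fill Route 1 T1 block (50 at 20) — 10 left.
Route 19/T2: +10 of 55 at 15; pool empty.
Total = 25×10 + 24×20 + 20×50 + 15×10 = 1880.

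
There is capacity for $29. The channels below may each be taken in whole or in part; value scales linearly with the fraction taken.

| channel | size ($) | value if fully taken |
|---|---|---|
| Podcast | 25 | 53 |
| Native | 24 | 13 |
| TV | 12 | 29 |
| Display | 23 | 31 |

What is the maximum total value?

Sort by value density: TV 29/12≈2.42, Podcast 53/25≈2.12, Display 31/23≈1.35, Native 13/24≈0.542.
All 12 $ of TV fit (value 29) ; 17 remain.
Fill the last 17 $ with part of Podcast: 17/25 of it earns 36.04.
Total value = 65.04.

65.04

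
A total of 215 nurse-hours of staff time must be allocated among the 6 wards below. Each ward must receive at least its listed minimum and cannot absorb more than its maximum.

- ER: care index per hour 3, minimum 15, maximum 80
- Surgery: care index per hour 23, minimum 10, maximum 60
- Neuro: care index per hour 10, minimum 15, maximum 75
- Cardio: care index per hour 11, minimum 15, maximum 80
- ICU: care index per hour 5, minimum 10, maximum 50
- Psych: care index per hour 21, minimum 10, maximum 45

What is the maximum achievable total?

3340

Meeting every minimum uses 15+10+15+15+10+10 = 75 nurse-hours, leaving 140.
Order the wards by care index per hour: Surgery 23 > Psych 21 > Cardio 11 > Neuro 10 > ICU 5 > ER 3.
Give Surgery 50 more to hit its cap of 60 → 90 left.
Psych takes 35 more to reach its cap of 45 → 55 left.
Cardio: +55 (room for 65) → 70. Pool exhausted.
Total = 3×15 + 23×60 + 10×15 + 11×70 + 5×10 + 21×45 = 3340.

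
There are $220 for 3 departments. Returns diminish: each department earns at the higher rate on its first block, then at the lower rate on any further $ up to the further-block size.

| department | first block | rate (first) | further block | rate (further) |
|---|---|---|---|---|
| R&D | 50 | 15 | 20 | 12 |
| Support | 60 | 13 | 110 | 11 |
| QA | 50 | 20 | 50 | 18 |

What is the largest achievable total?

3550

Treat each block as its own option and order by rate: QA/first 20 > QA/second 18 > R&D/first 15 > Support/first 13 > R&D/second 12 > Support/second 11.
Fill QA first block (50 at 20) ; 170 left.
QA/second (18): +50 ; 120 left.
Fill R&D first block (50 at 15) ; 70 left.
Support first at 13: fill all 60 ; 10 left.
R&D/second: +10 of 20 at 12; pool empty.
Total = 20×50 + 18×50 + 15×50 + 13×60 + 12×10 = 3550.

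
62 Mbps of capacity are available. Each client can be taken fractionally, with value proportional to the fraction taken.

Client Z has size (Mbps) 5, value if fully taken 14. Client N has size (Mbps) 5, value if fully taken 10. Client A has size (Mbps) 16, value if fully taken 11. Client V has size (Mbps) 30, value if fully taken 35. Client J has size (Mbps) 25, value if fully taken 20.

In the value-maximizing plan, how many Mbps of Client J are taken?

Best value per unit of size first: Client Z 14/5≈2.8, Client N 10/5≈2, Client V 35/30≈1.17, Client J 20/25≈0.8, Client A 11/16≈0.688.
All 5 Mbps of Client Z fit (value 14) ; 57 remain.
All 5 Mbps of Client N fit (value 10) ; 52 remain.
All 30 Mbps of Client V fit (value 35) ; 22 remain.
22 Mbps left: a 22/25 share of Client J gives 20×22/25 = 17.6.

22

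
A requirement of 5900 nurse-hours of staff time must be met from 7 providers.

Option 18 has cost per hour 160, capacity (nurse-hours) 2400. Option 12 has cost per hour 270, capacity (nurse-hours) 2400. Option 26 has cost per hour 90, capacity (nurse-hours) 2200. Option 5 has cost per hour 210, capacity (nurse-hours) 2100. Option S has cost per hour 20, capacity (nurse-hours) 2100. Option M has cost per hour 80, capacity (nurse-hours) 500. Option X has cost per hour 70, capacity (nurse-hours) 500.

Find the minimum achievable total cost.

411000

Use providers in increasing cost order.
Option S (20): use full 2100 — 3800 nurse-hours to go.
Take 500 from Option X at 70 — need 3300 more.
Option M (80): use full 500 — 2800 nurse-hours to go.
Option 26 at 90: take all 2200 nurse-hours — 600 still needed.
Take 600 from Option 18 at 160 to finish.
Option 5, Option 12: unused.
Cost = 2100×20 + 500×70 + 500×80 + 2200×90 + 600×160 = 411000.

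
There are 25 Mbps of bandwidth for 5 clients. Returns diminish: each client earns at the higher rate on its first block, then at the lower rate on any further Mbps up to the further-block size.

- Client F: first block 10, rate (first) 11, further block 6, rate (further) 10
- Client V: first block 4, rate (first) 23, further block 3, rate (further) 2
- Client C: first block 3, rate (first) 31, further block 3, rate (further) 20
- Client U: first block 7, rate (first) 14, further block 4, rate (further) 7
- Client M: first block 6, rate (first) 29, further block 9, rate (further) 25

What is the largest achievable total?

Order all 10 blocks by rate: Client C/first 31 > Client M/first 29 > Client M/second 25 > Client V/first 23 > Client C/second 20 > Client U/first 14 > Client F/first 11 > Client F/second 10 > Client U/second 7 > Client V/second 2.
Client C/first (31): +3 → 22 left.
Client M first at 29: fill all 6 → 16 left.
Client M/second (25): +9 → 7 left.
Client V first at 23: fill all 4 → 3 left.
Fill Client C second block (3 at 20) → 0 left.
Total = 31×3 + 29×6 + 25×9 + 23×4 + 20×3 = 644.

644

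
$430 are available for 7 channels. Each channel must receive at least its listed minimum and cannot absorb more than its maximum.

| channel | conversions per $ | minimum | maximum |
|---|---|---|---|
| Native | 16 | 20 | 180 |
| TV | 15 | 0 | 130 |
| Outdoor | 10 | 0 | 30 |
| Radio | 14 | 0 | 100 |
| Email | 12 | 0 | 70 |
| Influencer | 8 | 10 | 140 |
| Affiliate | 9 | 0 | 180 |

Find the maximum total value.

6430

Meeting every minimum uses 20+0+0+0+0+10+0 = 30 $, leaving 400.
Highest conversions per $ first: Native 16 > TV 15 > Radio 14 > Email 12 > Outdoor 10 > Affiliate 9 > Influencer 8.
Native: +160 to 180 (cap) — 240 left.
Give TV 130 more to hit its cap of 130 — 110 left.
Radio takes 100 more to reach its cap of 100 — 10 left.
Only 10 left; Email takes them to reach 10.
Total = 16×180 + 15×130 + 14×100 + 12×10 + 8×10 = 6430.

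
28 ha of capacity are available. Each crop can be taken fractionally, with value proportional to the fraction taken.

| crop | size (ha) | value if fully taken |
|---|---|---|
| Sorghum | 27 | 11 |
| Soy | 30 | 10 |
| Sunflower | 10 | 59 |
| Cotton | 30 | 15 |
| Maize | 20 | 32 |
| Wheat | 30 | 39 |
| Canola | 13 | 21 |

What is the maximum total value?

Rank by value-to-size ratio: Sunflower 59/10≈5.9, Canola 21/13≈1.62, Maize 32/20≈1.6, Wheat 39/30≈1.3, Cotton 15/30≈0.5, Sorghum 11/27≈0.407, Soy 10/30≈0.333.
All 10 ha of Sunflower fit (value 59) → 18 remain.
All 13 ha of Canola fit (value 21) → 5 remain.
Fill the last 5 ha with part of Maize: 5/20 of it earns 8.
Total value = 88.

88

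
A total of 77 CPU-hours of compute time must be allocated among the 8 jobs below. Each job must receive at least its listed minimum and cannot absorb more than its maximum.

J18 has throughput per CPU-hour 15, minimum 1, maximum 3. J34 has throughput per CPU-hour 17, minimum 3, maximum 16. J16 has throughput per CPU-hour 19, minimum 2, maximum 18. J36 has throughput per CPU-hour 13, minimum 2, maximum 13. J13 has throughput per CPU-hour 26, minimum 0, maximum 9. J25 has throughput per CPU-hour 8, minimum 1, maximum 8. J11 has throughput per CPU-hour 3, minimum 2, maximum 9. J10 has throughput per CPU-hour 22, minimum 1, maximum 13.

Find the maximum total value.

Meeting every minimum uses 1+3+2+2+0+1+2+1 = 12 CPU-hours, leaving 65.
Rank by throughput per CPU-hour: J13 26 > J10 22 > J16 19 > J34 17 > J18 15 > J36 13 > J25 8 > J11 3.
J13 takes 9 more to reach its cap of 9 → 56 left.
J10: +12 to 13 (cap) → 44 left.
J16 takes 16 more to reach its cap of 18 → 28 left.
J34 takes 13 more to reach its cap of 16 → 15 left.
Give J18 2 more to hit its cap of 3 → 13 left.
J36 takes 11 more to reach its cap of 13 → 2 left.
J25: +2 (room for 7) → 3. Pool exhausted.
Total = 15×3 + 17×16 + 19×18 + 13×13 + 26×9 + 8×3 + 3×2 + 22×13 = 1378.

1378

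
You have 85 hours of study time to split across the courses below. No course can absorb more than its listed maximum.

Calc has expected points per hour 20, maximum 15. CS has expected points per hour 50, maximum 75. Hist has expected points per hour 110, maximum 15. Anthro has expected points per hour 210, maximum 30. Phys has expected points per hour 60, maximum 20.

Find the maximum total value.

Order the courses by expected points per hour: Anthro 210 > Hist 110 > Phys 60 > CS 50 > Calc 20.
Anthro takes 30 to reach its cap of 30 ; 55 left.
Give Hist 15 to hit its cap of 15 ; 40 left.
Phys takes 20 to reach its cap of 20 ; 20 left.
CS: +20 (room for 75) → 20. Pool exhausted.
Total = 50×20 + 110×15 + 210×30 + 60×20 = 10150.

10150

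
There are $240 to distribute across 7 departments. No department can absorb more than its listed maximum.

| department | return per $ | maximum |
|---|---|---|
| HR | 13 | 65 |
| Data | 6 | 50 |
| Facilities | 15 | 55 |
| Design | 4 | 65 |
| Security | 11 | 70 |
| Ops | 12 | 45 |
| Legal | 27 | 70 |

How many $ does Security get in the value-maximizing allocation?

Rank by return per $: Legal 27 > Facilities 15 > HR 13 > Ops 12 > Security 11 > Data 6 > Design 4.
Legal: +70 to 70 (cap) ; 170 left.
Give Facilities 55 to hit its cap of 55 ; 115 left.
Give HR 65 to hit its cap of 65 ; 50 left.
Ops takes 45 to reach its cap of 45 ; 5 left.
Security: +5 (room for 70) → 5. Pool exhausted.

5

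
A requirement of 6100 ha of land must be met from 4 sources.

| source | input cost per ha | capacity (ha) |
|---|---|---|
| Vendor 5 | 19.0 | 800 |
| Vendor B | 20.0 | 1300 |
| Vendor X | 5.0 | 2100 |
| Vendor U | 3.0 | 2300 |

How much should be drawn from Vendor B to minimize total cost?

Use sources in increasing cost order.
Vendor U (3.0): use full 2300 ; 3800 ha to go.
Vendor X at 5.0: take all 2100 ha ; 1700 still needed.
Take 800 from Vendor 5 at 19.0 ; need 900 more.
Vendor B at 20.0: take 900 of its 1300 ; requirement met.

900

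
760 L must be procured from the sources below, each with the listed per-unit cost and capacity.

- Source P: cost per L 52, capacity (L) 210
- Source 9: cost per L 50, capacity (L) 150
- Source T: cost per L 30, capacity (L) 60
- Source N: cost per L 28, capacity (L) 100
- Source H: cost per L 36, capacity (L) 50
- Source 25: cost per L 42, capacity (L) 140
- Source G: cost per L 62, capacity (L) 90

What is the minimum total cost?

Use sources in increasing cost order.
Source N (28): use full 100 → 660 L to go.
Source T at 30: take all 60 L → 600 still needed.
Source H at 36: take all 50 L → 550 still needed.
Take 140 from Source 25 at 42 → need 410 more.
Take 150 from Source 9 at 50 → need 260 more.
Source P at 52: take all 210 L → 50 still needed.
Take 50 from Source G at 62 to finish.
Cost = 100×28 + 60×30 + 50×36 + 140×42 + 150×50 + 210×52 + 50×62 = 33800.

33800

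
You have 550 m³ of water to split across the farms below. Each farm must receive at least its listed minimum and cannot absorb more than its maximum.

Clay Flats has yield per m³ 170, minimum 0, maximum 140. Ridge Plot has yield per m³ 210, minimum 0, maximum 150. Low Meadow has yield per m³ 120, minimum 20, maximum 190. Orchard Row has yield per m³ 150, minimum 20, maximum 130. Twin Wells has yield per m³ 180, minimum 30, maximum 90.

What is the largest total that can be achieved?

Meeting every minimum uses 0+0+20+20+30 = 70 m³, leaving 480.
Rank by yield per m³: Ridge Plot 210 > Twin Wells 180 > Clay Flats 170 > Orchard Row 150 > Low Meadow 120.
Give Ridge Plot 150 more to hit its cap of 150 — 330 left.
Twin Wells: +60 to 90 (cap) — 270 left.
Clay Flats takes 140 more to reach its cap of 140 — 130 left.
Give Orchard Row 110 more to hit its cap of 130 — 20 left.
Low Meadow has room for 170 more but only 20 remain, so it gets 40.
Total = 170×140 + 210×150 + 120×40 + 150×130 + 180×90 = 95800.

95800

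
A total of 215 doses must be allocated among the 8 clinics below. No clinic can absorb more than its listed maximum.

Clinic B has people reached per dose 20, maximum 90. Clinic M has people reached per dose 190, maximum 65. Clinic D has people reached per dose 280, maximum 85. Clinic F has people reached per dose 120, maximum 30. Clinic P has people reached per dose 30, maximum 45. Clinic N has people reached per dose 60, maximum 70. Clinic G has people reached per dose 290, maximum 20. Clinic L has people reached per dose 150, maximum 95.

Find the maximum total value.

Highest people reached per dose first: Clinic G 290 > Clinic D 280 > Clinic M 190 > Clinic L 150 > Clinic F 120 > Clinic N 60 > Clinic P 30 > Clinic B 20.
Give Clinic G 20 to hit its cap of 20 ; 195 left.
Clinic D: +85 to 85 (cap) ; 110 left.
Clinic M takes 65 to reach its cap of 65 ; 45 left.
Only 45 left; Clinic L takes them to reach 45.
Total = 190×65 + 280×85 + 290×20 + 150×45 = 48700.

48700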